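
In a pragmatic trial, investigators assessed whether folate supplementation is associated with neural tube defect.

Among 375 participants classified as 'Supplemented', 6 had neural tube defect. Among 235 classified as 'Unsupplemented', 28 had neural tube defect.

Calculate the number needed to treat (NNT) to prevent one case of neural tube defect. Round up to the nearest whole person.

10

Risk in treated group = 6/375 = 0.01600; risk in control = 28/235 = 0.11915.
Absolute risk reduction = 0.11915 − 0.01600 = 0.10315
NNT = 1 / ARR = 1 / 0.10315 = 9.695 → round up → 10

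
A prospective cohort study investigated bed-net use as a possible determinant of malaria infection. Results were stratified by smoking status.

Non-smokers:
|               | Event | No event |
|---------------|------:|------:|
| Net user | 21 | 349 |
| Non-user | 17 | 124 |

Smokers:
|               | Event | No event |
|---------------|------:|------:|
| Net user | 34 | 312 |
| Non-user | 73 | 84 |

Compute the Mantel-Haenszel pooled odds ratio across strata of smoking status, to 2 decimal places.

OR_MH = Σ(aᵢdᵢ/nᵢ) / Σ(bᵢcᵢ/nᵢ), where nᵢ is the stratum total.
Stratum 1 (Non-smokers): n = 511; a·d/n = 21·124/511 = 5.0959; b·c/n = 349·17/511 = 11.6106
Stratum 2 (Smokers): n = 503; a·d/n = 34·84/503 = 5.6779; b·c/n = 312·73/503 = 45.2803
OR_MH = (5.0959 + 5.6779) / (11.6106 + 45.2803) = 10.7738 / 56.8909 = 0.18938

0.19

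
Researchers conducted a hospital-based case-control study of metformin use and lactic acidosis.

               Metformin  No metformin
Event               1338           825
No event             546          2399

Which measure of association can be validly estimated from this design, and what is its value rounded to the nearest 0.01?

Reading the table with exposure as columns: a = 1338 (Metformin, case), b = 546 (Metformin, non-case), c = 825 (No metformin, case), d = 2399.
This is a hospital-based case-control study: participants were sampled on outcome status, so risks in the source population cannot be estimated directly — relative risk is not valid here. The odds ratio is the appropriate measure.
OR = (a·d)/(b·c) = (1338 × 2399) / (546 × 825) = 3209862 / 450450 = 7.12590

7.13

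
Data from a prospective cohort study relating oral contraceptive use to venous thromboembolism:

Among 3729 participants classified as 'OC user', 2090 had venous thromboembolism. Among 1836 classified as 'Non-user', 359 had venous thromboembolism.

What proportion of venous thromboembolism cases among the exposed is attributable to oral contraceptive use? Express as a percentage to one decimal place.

65.1

From the description: a = 2090, b = 1639, c = 359, d = 1477.
Risk in exposed = 2090/3729 = 0.56047; risk in unexposed = 359/1836 = 0.19553.
RR = 0.56047/0.19553 = 2.86637
AR% = (RR − 1)/RR × 100 = (2.86637 − 1)/2.86637 × 100 = 65.1127%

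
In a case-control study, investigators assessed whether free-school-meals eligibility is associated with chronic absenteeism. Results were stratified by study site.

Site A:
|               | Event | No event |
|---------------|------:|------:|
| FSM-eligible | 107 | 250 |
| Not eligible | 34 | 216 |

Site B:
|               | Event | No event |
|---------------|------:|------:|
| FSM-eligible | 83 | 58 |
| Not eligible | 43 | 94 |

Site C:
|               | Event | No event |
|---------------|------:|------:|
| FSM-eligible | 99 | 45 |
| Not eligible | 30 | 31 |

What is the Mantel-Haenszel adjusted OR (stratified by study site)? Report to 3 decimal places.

OR_MH = Σ(aᵢdᵢ/nᵢ) / Σ(bᵢcᵢ/nᵢ), where nᵢ is the stratum total.
Stratum 1 (Site A): n = 607; a·d/n = 107·216/607 = 38.0758; b·c/n = 250·34/607 = 14.0033
Stratum 2 (Site B): n = 278; a·d/n = 83·94/278 = 28.0647; b·c/n = 58·43/278 = 8.9712
Stratum 3 (Site C): n = 205; a·d/n = 99·31/205 = 14.9707; b·c/n = 45·30/205 = 6.5854
OR_MH = (38.0758 + 28.0647 + 14.9707) / (14.0033 + 8.9712 + 6.5854) = 81.1113 / 29.5599 = 2.74396

2.744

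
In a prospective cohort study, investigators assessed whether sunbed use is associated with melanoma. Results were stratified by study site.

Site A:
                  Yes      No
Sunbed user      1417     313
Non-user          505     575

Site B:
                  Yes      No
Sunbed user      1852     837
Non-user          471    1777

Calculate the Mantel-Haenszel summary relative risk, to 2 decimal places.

RR_MH = Σ(aᵢ·n₀ᵢ/nᵢ) / Σ(cᵢ·n₁ᵢ/nᵢ), with n₁ᵢ = aᵢ+bᵢ (exposed), n₀ᵢ = cᵢ+dᵢ (unexposed), nᵢ = n₁ᵢ+n₀ᵢ.
Stratum 1 (Site A): n₁ = 1730, n₀ = 1080, n = 2810; a·n₀/n = 1417·1080/2810 = 544.6121; c·n₁/n = 505·1730/2810 = 310.9075
Stratum 2 (Site B): n₁ = 2689, n₀ = 2248, n = 4937; a·n₀/n = 1852·2248/4937 = 843.2846; c·n₁/n = 471·2689/4937 = 256.5362
RR_MH = (544.6121 + 843.2846) / (310.9075 + 256.5362) = 1387.8967 / 567.4436 = 2.44588

2.45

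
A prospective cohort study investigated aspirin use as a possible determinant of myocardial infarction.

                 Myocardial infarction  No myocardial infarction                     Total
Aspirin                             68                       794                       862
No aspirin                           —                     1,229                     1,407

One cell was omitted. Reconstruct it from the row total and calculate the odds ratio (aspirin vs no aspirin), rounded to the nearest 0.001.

The missing cell is in the unexposed row: 1407 − 1229 = 178.
So a = 68, b = 794, c = 178, d = 1229.
OR = (a·d)/(b·c) = (68 × 1229) / (794 × 178) = 83572 / 141332 = 0.59132

0.591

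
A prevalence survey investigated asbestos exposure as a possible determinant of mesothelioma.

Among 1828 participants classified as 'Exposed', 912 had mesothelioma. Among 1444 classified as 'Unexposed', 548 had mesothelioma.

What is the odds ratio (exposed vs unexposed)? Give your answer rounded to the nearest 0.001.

1.628

From the description: a = 912, b = 916, c = 548, d = 896.
OR = (a·d)/(b·c) = (912 × 896) / (916 × 548) = 817152 / 501968 = 1.62790
The odds of mesothelioma are about 1.63 times as high in the exposed group.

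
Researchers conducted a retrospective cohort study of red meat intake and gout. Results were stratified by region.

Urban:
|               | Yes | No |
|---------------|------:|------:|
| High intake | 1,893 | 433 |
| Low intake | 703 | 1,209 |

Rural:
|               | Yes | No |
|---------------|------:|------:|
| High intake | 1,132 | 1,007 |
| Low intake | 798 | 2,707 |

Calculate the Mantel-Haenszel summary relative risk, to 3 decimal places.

2.262

RR_MH = Σ(aᵢ·n₀ᵢ/nᵢ) / Σ(cᵢ·n₁ᵢ/nᵢ), with n₁ᵢ = aᵢ+bᵢ (exposed), n₀ᵢ = cᵢ+dᵢ (unexposed), nᵢ = n₁ᵢ+n₀ᵢ.
Stratum 1 (Urban): n₁ = 2326, n₀ = 1912, n = 4238; a·n₀/n = 1893·1912/4238 = 854.0387; c·n₁/n = 703·2326/4238 = 385.8372
Stratum 2 (Rural): n₁ = 2139, n₀ = 3505, n = 5644; a·n₀/n = 1132·3505/5644 = 702.9872; c·n₁/n = 798·2139/5644 = 302.4313
RR_MH = (854.0387 + 702.9872) / (385.8372 + 302.4313) = 1557.0259 / 688.2684 = 2.26224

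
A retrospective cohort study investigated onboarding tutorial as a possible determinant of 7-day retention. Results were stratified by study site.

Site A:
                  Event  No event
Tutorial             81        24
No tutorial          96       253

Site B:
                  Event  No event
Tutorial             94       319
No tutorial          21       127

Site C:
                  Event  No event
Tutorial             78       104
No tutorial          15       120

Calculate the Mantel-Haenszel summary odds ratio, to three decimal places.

4.374

OR_MH = Σ(aᵢdᵢ/nᵢ) / Σ(bᵢcᵢ/nᵢ), where nᵢ is the stratum total.
Stratum 1 (Site A): n = 454; a·d/n = 81·253/454 = 45.1388; b·c/n = 24·96/454 = 5.0749
Stratum 2 (Site B): n = 561; a·d/n = 94·127/561 = 21.2799; b·c/n = 319·21/561 = 11.9412
Stratum 3 (Site C): n = 317; a·d/n = 78·120/317 = 29.5268; b·c/n = 104·15/317 = 4.9211
OR_MH = (45.1388 + 21.2799 + 29.5268) / (5.0749 + 11.9412 + 4.9211) = 95.9454 / 21.9372 = 4.37364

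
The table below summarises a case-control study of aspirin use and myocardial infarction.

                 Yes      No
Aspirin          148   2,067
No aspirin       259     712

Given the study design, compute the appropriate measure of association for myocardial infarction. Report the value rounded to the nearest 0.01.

0.20

Cells: a = 148, b = 2067, c = 259, d = 712.
This is a case-control study: participants were sampled on outcome status, so risks in the source population cannot be estimated directly — relative risk is not valid here. The odds ratio is the appropriate measure.
OR = (a·d)/(b·c) = (148 × 712) / (2067 × 259) = 105376 / 535353 = 0.19683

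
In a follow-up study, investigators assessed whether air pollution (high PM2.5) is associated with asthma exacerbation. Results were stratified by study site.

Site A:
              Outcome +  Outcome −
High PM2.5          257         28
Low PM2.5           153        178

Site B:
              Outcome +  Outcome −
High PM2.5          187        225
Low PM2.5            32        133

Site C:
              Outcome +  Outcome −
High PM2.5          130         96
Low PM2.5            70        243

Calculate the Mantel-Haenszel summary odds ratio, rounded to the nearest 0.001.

OR_MH = Σ(aᵢdᵢ/nᵢ) / Σ(bᵢcᵢ/nᵢ), where nᵢ is the stratum total.
Stratum 1 (Site A): n = 616; a·d/n = 257·178/616 = 74.2630; b·c/n = 28·153/616 = 6.9545
Stratum 2 (Site B): n = 577; a·d/n = 187·133/577 = 43.1040; b·c/n = 225·32/577 = 12.4783
Stratum 3 (Site C): n = 539; a·d/n = 130·243/539 = 58.6085; b·c/n = 96·70/539 = 12.4675
OR_MH = (74.2630 + 43.1040 + 58.6085) / (6.9545 + 12.4783 + 12.4675) = 175.9755 / 31.9004 = 5.51640

5.516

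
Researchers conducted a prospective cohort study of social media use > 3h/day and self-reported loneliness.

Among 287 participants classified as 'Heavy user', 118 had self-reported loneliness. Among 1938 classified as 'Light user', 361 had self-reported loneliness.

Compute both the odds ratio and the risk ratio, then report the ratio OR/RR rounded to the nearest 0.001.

From the description: a = 118, b = 169, c = 361, d = 1577.
OR = (118·1577)/(169·361) = 186086/61009 = 3.05014
Risk in exposed = 118/287 = 0.41115; risk in unexposed = 361/1938 = 0.18627; RR = 2.20723
OR/RR = 3.05014 / 2.20723 = 1.38189
The outcome is not rare, so the OR lies further from 1 than the RR.

1.382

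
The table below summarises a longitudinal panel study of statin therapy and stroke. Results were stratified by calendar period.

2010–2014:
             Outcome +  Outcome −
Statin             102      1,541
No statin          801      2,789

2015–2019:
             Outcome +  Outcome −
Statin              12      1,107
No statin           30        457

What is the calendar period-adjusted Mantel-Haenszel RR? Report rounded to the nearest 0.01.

0.27

RR_MH = Σ(aᵢ·n₀ᵢ/nᵢ) / Σ(cᵢ·n₁ᵢ/nᵢ), with n₁ᵢ = aᵢ+bᵢ (exposed), n₀ᵢ = cᵢ+dᵢ (unexposed), nᵢ = n₁ᵢ+n₀ᵢ.
Stratum 1 (2010–2014): n₁ = 1643, n₀ = 3590, n = 5233; a·n₀/n = 102·3590/5233 = 69.9752; c·n₁/n = 801·1643/5233 = 251.4892
Stratum 2 (2015–2019): n₁ = 1119, n₀ = 487, n = 1606; a·n₀/n = 12·487/1606 = 3.6389; c·n₁/n = 30·1119/1606 = 20.9029
RR_MH = (69.9752 + 3.6389) / (251.4892 + 20.9029) = 73.6140 / 272.3921 = 0.27025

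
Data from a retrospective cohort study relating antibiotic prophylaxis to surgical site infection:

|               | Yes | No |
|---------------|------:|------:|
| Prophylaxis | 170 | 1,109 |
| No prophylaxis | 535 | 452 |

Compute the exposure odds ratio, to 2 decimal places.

0.13

Cells: a = 170, b = 1109, c = 535, d = 452.
OR = (a·d)/(b·c) = (170 × 452) / (1109 × 535) = 76840 / 593315 = 0.12951
Exposure is associated with lower odds of surgical site infection (OR = 0.13 < 1).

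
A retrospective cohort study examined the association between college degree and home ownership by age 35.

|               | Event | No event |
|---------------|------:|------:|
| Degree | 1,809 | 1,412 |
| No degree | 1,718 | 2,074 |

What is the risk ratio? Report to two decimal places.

Cells: a = 1809, b = 1412, c = 1718, d = 2074.
Risk in exposed = 1809/3221 = 0.56163; risk in unexposed = 1718/3792 = 0.45306.
RR = 0.56163 / 0.45306 = 1.23963
The risk among the exposed is 1.24 times that among the unexposed.

1.24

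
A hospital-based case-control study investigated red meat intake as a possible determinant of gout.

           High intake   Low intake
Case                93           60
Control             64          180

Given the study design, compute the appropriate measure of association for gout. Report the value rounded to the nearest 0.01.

4.36

Reading the table with exposure as columns: a = 93 (High intake, case), b = 64 (High intake, non-case), c = 60 (Low intake, case), d = 180.
This is a hospital-based case-control study: participants were sampled on outcome status, so risks in the source population cannot be estimated directly — relative risk is not valid here. The odds ratio is the appropriate measure.
OR = (a·d)/(b·c) = (93 × 180) / (64 × 60) = 16740 / 3840 = 4.35938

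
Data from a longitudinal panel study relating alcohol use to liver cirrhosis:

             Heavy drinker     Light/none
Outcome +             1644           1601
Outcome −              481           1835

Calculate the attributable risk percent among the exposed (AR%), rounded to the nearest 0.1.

39.8

Reading the table with exposure as columns: a = 1644 (Heavy drinker, case), b = 481 (Heavy drinker, non-case), c = 1601 (Light/none, case), d = 1835.
Risk in exposed = 1644/2125 = 0.77365; risk in unexposed = 1601/3436 = 0.46595.
RR = 0.77365/0.46595 = 1.66037
AR% = (RR − 1)/RR × 100 = (1.66037 − 1)/1.66037 × 100 = 39.7724%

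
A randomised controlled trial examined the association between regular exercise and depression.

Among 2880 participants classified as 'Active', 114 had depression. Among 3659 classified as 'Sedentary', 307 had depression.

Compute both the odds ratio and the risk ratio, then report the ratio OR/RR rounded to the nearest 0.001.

From the description: a = 114, b = 2766, c = 307, d = 3352.
OR = (114·3352)/(2766·307) = 382128/849162 = 0.45001
Risk in exposed = 114/2880 = 0.03958; risk in unexposed = 307/3659 = 0.08390; RR = 0.47178
OR/RR = 0.45001 / 0.47178 = 0.95385
The outcome is rare in both groups, so OR ≈ RR (ratio near 1).

0.954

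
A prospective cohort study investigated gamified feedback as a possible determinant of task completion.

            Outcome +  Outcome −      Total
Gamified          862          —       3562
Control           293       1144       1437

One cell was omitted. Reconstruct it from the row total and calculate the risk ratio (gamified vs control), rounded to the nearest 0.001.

1.187

The missing cell is in the exposed row: 3562 − 862 = 2700.
So a = 862, b = 2700, c = 293, d = 1144.
RR = [a/(a+b)] / [c/(c+d)] = (862/3562) / (293/1437) = 0.24200/0.20390 = 1.18687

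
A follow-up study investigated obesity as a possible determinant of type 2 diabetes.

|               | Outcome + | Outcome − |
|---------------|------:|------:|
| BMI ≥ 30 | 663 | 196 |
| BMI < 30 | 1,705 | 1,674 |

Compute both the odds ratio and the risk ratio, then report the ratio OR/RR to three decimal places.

2.171

Cells: a = 663, b = 196, c = 1705, d = 1674.
OR = (663·1674)/(196·1705) = 1109862/334180 = 3.32115
Risk in exposed = 663/859 = 0.77183; risk in unexposed = 1705/3379 = 0.50459; RR = 1.52962
OR/RR = 3.32115 / 1.52962 = 2.17122
The outcome is not rare, so the OR lies further from 1 than the RR.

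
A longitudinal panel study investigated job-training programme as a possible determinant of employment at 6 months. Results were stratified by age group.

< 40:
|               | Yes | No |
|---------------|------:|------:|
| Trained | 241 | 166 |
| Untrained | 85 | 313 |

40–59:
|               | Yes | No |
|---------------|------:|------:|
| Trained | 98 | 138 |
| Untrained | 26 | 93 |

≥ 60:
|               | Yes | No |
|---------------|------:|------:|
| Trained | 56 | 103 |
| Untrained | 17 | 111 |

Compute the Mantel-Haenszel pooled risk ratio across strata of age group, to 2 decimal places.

RR_MH = Σ(aᵢ·n₀ᵢ/nᵢ) / Σ(cᵢ·n₁ᵢ/nᵢ), with n₁ᵢ = aᵢ+bᵢ (exposed), n₀ᵢ = cᵢ+dᵢ (unexposed), nᵢ = n₁ᵢ+n₀ᵢ.
Stratum 1 (< 40): n₁ = 407, n₀ = 398, n = 805; a·n₀/n = 241·398/805 = 119.1528; c·n₁/n = 85·407/805 = 42.9752
Stratum 2 (40–59): n₁ = 236, n₀ = 119, n = 355; a·n₀/n = 98·119/355 = 32.8507; c·n₁/n = 26·236/355 = 17.2845
Stratum 3 (≥ 60): n₁ = 159, n₀ = 128, n = 287; a·n₀/n = 56·128/287 = 24.9756; c·n₁/n = 17·159/287 = 9.4181
RR_MH = (119.1528 + 32.8507 + 24.9756) / (42.9752 + 17.2845 + 9.4181) = 176.9791 / 69.6778 = 2.53996

2.54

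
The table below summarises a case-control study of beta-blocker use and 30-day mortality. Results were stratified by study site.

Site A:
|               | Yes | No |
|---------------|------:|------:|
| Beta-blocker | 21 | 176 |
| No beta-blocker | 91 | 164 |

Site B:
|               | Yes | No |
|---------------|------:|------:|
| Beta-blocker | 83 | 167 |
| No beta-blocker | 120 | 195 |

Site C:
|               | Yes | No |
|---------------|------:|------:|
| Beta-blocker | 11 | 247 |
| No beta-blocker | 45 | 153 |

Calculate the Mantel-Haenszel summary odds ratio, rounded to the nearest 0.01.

0.42

OR_MH = Σ(aᵢdᵢ/nᵢ) / Σ(bᵢcᵢ/nᵢ), where nᵢ is the stratum total.
Stratum 1 (Site A): n = 452; a·d/n = 21·164/452 = 7.6195; b·c/n = 176·91/452 = 35.4336
Stratum 2 (Site B): n = 565; a·d/n = 83·195/565 = 28.6460; b·c/n = 167·120/565 = 35.4690
Stratum 3 (Site C): n = 456; a·d/n = 11·153/456 = 3.6908; b·c/n = 247·45/456 = 24.3750
OR_MH = (7.6195 + 28.6460 + 3.6908) / (35.4336 + 35.4690 + 24.3750) = 39.9563 / 95.2777 = 0.41937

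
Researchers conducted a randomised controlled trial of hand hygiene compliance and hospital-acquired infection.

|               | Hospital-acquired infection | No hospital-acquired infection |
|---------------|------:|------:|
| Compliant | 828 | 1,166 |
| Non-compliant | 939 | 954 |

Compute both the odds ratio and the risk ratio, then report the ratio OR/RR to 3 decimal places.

0.862

Cells: a = 828, b = 1166, c = 939, d = 954.
OR = (828·954)/(1166·939) = 789912/1094874 = 0.72146
Risk in exposed = 828/1994 = 0.41525; risk in unexposed = 939/1893 = 0.49604; RR = 0.83712
OR/RR = 0.72146 / 0.83712 = 0.86184
The outcome is not rare, so the OR lies further from 1 than the RR.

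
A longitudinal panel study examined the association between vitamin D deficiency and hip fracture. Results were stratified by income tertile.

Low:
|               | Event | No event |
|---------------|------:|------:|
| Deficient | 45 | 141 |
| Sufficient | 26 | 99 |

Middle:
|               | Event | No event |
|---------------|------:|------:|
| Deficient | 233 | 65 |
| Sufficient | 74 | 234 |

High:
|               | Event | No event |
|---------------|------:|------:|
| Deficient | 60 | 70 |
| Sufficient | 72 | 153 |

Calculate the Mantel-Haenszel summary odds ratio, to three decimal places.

3.837

OR_MH = Σ(aᵢdᵢ/nᵢ) / Σ(bᵢcᵢ/nᵢ), where nᵢ is the stratum total.
Stratum 1 (Low): n = 311; a·d/n = 45·99/311 = 14.3248; b·c/n = 141·26/311 = 11.7878
Stratum 2 (Middle): n = 606; a·d/n = 233·234/606 = 89.9703; b·c/n = 65·74/606 = 7.9373
Stratum 3 (High): n = 355; a·d/n = 60·153/355 = 25.8592; b·c/n = 70·72/355 = 14.1972
OR_MH = (14.3248 + 89.9703 + 25.8592) / (11.7878 + 7.9373 + 14.1972) = 130.1542 / 33.9223 = 3.83684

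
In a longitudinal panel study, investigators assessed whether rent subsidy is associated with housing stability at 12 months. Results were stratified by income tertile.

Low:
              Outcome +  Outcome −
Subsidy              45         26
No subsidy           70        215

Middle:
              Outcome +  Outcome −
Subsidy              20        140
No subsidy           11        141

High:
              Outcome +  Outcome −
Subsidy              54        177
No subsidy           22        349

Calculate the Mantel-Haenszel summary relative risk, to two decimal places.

RR_MH = Σ(aᵢ·n₀ᵢ/nᵢ) / Σ(cᵢ·n₁ᵢ/nᵢ), with n₁ᵢ = aᵢ+bᵢ (exposed), n₀ᵢ = cᵢ+dᵢ (unexposed), nᵢ = n₁ᵢ+n₀ᵢ.
Stratum 1 (Low): n₁ = 71, n₀ = 285, n = 356; a·n₀/n = 45·285/356 = 36.0253; c·n₁/n = 70·71/356 = 13.9607
Stratum 2 (Middle): n₁ = 160, n₀ = 152, n = 312; a·n₀/n = 20·152/312 = 9.7436; c·n₁/n = 11·160/312 = 5.6410
Stratum 3 (High): n₁ = 231, n₀ = 371, n = 602; a·n₀/n = 54·371/602 = 33.2791; c·n₁/n = 22·231/602 = 8.4419
RR_MH = (36.0253 + 9.7436 + 33.2791) / (13.9607 + 5.6410 + 8.4419) = 79.0479 / 28.0436 = 2.81876

2.82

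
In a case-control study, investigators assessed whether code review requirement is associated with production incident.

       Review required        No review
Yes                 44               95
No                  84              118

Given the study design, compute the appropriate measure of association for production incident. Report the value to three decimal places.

0.651

Reading the table with exposure as columns: a = 44 (Review required, case), b = 84 (Review required, non-case), c = 95 (No review, case), d = 118.
This is a case-control study: participants were sampled on outcome status, so risks in the source population cannot be estimated directly — relative risk is not valid here. The odds ratio is the appropriate measure.
OR = (a·d)/(b·c) = (44 × 118) / (84 × 95) = 5192 / 7980 = 0.65063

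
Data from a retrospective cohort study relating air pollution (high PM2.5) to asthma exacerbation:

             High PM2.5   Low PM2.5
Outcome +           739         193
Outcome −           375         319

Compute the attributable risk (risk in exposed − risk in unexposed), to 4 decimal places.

0.2864

Reading the table with exposure as columns: a = 739 (High PM2.5, case), b = 375 (High PM2.5, non-case), c = 193 (Low PM2.5, case), d = 319.
Risk in exposed = 739/1114 = 0.663375; risk in unexposed = 193/512 = 0.376953.
Risk difference = 0.663375 − 0.376953 = 0.286422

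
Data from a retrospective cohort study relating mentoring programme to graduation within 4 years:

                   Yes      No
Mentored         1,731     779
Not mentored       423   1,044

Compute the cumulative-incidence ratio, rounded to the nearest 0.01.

Cells: a = 1731, b = 779, c = 423, d = 1044.
Risk in exposed = 1731/2510 = 0.68964; risk in unexposed = 423/1467 = 0.28834.
RR = 0.68964 / 0.28834 = 2.39174
The risk among the exposed is 2.39 times that among the unexposed.

2.39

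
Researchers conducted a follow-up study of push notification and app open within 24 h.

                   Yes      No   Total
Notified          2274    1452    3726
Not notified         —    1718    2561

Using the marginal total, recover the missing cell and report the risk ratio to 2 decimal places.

The missing cell is in the unexposed row: 2561 − 1718 = 843.
So a = 2274, b = 1452, c = 843, d = 1718.
RR = [a/(a+b)] / [c/(c+d)] = (2274/3726) / (843/2561) = 0.61031/0.32917 = 1.85408

1.85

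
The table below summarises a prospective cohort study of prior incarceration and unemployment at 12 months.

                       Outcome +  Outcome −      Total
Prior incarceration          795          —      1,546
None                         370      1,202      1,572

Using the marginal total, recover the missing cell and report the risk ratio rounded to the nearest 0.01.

The missing cell is in the exposed row: 1546 − 795 = 751.
So a = 795, b = 751, c = 370, d = 1202.
RR = [a/(a+b)] / [c/(c+d)] = (795/1546) / (370/1572) = 0.51423/0.23537 = 2.18478

2.18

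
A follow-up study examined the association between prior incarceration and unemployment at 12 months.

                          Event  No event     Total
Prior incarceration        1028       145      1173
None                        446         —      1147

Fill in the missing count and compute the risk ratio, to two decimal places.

The missing cell is in the unexposed row: 1147 − 446 = 701.
So a = 1028, b = 145, c = 446, d = 701.
RR = [a/(a+b)] / [c/(c+d)] = (1028/1173) / (446/1147) = 0.87639/0.38884 = 2.25384

2.25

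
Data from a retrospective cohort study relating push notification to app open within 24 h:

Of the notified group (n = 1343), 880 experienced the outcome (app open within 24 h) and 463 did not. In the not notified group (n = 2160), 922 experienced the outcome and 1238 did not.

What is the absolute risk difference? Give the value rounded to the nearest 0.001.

0.228

From the description: a = 880, b = 463, c = 922, d = 1238.
Risk in exposed = 880/1343 = 0.655249; risk in unexposed = 922/2160 = 0.426852.
Risk difference = 0.655249 − 0.426852 = 0.228398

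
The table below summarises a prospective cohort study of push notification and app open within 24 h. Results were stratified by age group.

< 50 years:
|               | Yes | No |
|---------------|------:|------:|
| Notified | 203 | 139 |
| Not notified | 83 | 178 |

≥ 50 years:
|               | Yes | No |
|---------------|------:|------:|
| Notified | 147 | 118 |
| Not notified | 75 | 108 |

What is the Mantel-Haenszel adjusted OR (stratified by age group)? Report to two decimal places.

OR_MH = Σ(aᵢdᵢ/nᵢ) / Σ(bᵢcᵢ/nᵢ), where nᵢ is the stratum total.
Stratum 1 (< 50 years): n = 603; a·d/n = 203·178/603 = 59.9237; b·c/n = 139·83/603 = 19.1327
Stratum 2 (≥ 50 years): n = 448; a·d/n = 147·108/448 = 35.4375; b·c/n = 118·75/448 = 19.7545
OR_MH = (59.9237 + 35.4375) / (19.1327 + 19.7545) = 95.3612 / 38.8871 = 2.45226

2.45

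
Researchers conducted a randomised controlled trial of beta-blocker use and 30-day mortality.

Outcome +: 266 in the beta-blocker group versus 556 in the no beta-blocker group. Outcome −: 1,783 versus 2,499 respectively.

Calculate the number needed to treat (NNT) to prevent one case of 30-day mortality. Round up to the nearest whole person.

20

Risk in treated group = 266/2049 = 0.12982; risk in control = 556/3055 = 0.18200.
Absolute risk reduction = 0.18200 − 0.12982 = 0.05218
NNT = 1 / ARR = 1 / 0.05218 = 19.165 → round up → 20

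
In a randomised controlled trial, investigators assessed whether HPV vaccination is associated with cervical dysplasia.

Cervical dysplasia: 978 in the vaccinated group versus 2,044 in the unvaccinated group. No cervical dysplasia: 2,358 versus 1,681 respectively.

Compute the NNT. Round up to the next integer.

Risk in treated group = 978/3336 = 0.29317; risk in control = 2044/3725 = 0.54872.
Absolute risk reduction = 0.54872 − 0.29317 = 0.25556
NNT = 1 / ARR = 1 / 0.25556 = 3.913 → round up → 4

4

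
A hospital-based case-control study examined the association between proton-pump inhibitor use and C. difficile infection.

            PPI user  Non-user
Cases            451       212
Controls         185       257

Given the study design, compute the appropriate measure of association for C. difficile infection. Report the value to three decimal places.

Reading the table with exposure as columns: a = 451 (PPI user, case), b = 185 (PPI user, non-case), c = 212 (Non-user, case), d = 257.
This is a hospital-based case-control study: participants were sampled on outcome status, so risks in the source population cannot be estimated directly — relative risk is not valid here. The odds ratio is the appropriate measure.
OR = (a·d)/(b·c) = (451 × 257) / (185 × 212) = 115907 / 39220 = 2.95530

2.955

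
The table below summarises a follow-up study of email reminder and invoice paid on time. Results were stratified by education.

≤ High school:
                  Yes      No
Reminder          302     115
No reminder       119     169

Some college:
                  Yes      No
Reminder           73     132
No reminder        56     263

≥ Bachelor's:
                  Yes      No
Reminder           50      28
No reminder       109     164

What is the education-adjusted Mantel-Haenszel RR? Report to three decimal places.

1.774

RR_MH = Σ(aᵢ·n₀ᵢ/nᵢ) / Σ(cᵢ·n₁ᵢ/nᵢ), with n₁ᵢ = aᵢ+bᵢ (exposed), n₀ᵢ = cᵢ+dᵢ (unexposed), nᵢ = n₁ᵢ+n₀ᵢ.
Stratum 1 (≤ High school): n₁ = 417, n₀ = 288, n = 705; a·n₀/n = 302·288/705 = 123.3702; c·n₁/n = 119·417/705 = 70.3872
Stratum 2 (Some college): n₁ = 205, n₀ = 319, n = 524; a·n₀/n = 73·319/524 = 44.4408; c·n₁/n = 56·205/524 = 21.9084
Stratum 3 (≥ Bachelor's): n₁ = 78, n₀ = 273, n = 351; a·n₀/n = 50·273/351 = 38.8889; c·n₁/n = 109·78/351 = 24.2222
RR_MH = (123.3702 + 44.4408 + 38.8889) / (70.3872 + 21.9084 + 24.2222) = 206.6999 / 116.5179 = 1.77398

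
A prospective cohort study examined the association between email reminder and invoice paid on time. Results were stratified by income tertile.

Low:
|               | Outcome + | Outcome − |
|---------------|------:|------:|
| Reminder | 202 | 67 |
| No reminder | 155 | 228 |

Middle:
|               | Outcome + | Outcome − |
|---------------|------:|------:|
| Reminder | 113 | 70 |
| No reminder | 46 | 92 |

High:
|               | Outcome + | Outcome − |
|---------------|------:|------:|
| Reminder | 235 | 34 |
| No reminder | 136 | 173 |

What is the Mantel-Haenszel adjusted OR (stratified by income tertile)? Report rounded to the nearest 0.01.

5.11

OR_MH = Σ(aᵢdᵢ/nᵢ) / Σ(bᵢcᵢ/nᵢ), where nᵢ is the stratum total.
Stratum 1 (Low): n = 652; a·d/n = 202·228/652 = 70.6380; b·c/n = 67·155/652 = 15.9279
Stratum 2 (Middle): n = 321; a·d/n = 113·92/321 = 32.3863; b·c/n = 70·46/321 = 10.0312
Stratum 3 (High): n = 578; a·d/n = 235·173/578 = 70.3374; b·c/n = 34·136/578 = 8.0000
OR_MH = (70.6380 + 32.3863 + 70.3374) / (15.9279 + 10.0312 + 8.0000) = 173.3617 / 33.9591 = 5.10502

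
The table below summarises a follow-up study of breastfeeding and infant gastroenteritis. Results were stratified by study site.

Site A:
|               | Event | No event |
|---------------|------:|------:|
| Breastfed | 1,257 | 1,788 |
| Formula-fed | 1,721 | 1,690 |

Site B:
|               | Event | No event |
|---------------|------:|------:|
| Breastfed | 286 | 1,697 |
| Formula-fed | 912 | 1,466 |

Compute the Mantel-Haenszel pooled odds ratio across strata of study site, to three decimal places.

OR_MH = Σ(aᵢdᵢ/nᵢ) / Σ(bᵢcᵢ/nᵢ), where nᵢ is the stratum total.
Stratum 1 (Site A): n = 6456; a·d/n = 1257·1690/6456 = 329.0474; b·c/n = 1788·1721/6456 = 476.6338
Stratum 2 (Site B): n = 4361; a·d/n = 286·1466/4361 = 96.1422; b·c/n = 1697·912/4361 = 354.8874
OR_MH = (329.0474 + 96.1422) / (476.6338 + 354.8874) = 425.1896 / 831.5212 = 0.51134

0.511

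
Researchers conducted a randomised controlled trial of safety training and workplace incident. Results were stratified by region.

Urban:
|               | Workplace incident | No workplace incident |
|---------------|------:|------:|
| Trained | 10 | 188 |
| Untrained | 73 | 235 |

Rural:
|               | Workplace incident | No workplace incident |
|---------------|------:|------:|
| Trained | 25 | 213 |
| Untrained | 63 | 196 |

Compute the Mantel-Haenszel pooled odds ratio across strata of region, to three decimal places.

0.268

OR_MH = Σ(aᵢdᵢ/nᵢ) / Σ(bᵢcᵢ/nᵢ), where nᵢ is the stratum total.
Stratum 1 (Urban): n = 506; a·d/n = 10·235/506 = 4.6443; b·c/n = 188·73/506 = 27.1225
Stratum 2 (Rural): n = 497; a·d/n = 25·196/497 = 9.8592; b·c/n = 213·63/497 = 27.0000
OR_MH = (4.6443 + 9.8592) / (27.1225 + 27.0000) = 14.5034 / 54.1225 = 0.26797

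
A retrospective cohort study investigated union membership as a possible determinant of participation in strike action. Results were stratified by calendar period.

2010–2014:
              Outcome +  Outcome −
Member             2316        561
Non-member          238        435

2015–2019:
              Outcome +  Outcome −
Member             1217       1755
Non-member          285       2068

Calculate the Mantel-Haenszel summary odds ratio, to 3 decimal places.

5.750

OR_MH = Σ(aᵢdᵢ/nᵢ) / Σ(bᵢcᵢ/nᵢ), where nᵢ is the stratum total.
Stratum 1 (2010–2014): n = 3550; a·d/n = 2316·435/3550 = 283.7915; b·c/n = 561·238/3550 = 37.6107
Stratum 2 (2015–2019): n = 5325; a·d/n = 1217·2068/5325 = 472.6302; b·c/n = 1755·285/5325 = 93.9296
OR_MH = (283.7915 + 472.6302) / (37.6107 + 93.9296) = 756.4218 / 131.5403 = 5.75050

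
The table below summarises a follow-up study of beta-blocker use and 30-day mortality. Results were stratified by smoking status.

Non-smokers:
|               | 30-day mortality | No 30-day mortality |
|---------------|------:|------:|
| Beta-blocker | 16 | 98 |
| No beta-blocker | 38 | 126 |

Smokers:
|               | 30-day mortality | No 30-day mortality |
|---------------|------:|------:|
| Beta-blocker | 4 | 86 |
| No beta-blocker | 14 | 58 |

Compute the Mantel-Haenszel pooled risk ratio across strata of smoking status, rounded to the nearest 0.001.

RR_MH = Σ(aᵢ·n₀ᵢ/nᵢ) / Σ(cᵢ·n₁ᵢ/nᵢ), with n₁ᵢ = aᵢ+bᵢ (exposed), n₀ᵢ = cᵢ+dᵢ (unexposed), nᵢ = n₁ᵢ+n₀ᵢ.
Stratum 1 (Non-smokers): n₁ = 114, n₀ = 164, n = 278; a·n₀/n = 16·164/278 = 9.4388; c·n₁/n = 38·114/278 = 15.5827
Stratum 2 (Smokers): n₁ = 90, n₀ = 72, n = 162; a·n₀/n = 4·72/162 = 1.7778; c·n₁/n = 14·90/162 = 7.7778
RR_MH = (9.4388 + 1.7778) / (15.5827 + 7.7778) = 11.2166 / 23.3605 = 0.48015

0.480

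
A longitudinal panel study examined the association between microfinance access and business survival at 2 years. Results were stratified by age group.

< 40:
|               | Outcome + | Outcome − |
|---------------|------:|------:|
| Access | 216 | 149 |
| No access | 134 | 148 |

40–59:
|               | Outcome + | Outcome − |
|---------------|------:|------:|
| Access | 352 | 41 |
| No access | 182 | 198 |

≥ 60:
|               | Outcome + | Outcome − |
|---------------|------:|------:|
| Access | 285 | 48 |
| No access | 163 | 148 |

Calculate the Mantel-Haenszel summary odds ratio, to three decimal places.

OR_MH = Σ(aᵢdᵢ/nᵢ) / Σ(bᵢcᵢ/nᵢ), where nᵢ is the stratum total.
Stratum 1 (< 40): n = 647; a·d/n = 216·148/647 = 49.4096; b·c/n = 149·134/647 = 30.8594
Stratum 2 (40–59): n = 773; a·d/n = 352·198/773 = 90.1630; b·c/n = 41·182/773 = 9.6533
Stratum 3 (≥ 60): n = 644; a·d/n = 285·148/644 = 65.4969; b·c/n = 48·163/644 = 12.1491
OR_MH = (49.4096 + 90.1630 + 65.4969) / (30.8594 + 9.6533 + 12.1491) = 205.0695 / 52.6617 = 3.89409

3.894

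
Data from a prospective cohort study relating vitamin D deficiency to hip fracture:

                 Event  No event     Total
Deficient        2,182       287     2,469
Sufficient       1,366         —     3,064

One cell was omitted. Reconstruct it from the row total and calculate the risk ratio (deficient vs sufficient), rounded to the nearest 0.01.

1.98

The missing cell is in the unexposed row: 3064 − 1366 = 1698.
So a = 2182, b = 287, c = 1366, d = 1698.
RR = [a/(a+b)] / [c/(c+d)] = (2182/2469) / (1366/3064) = 0.88376/0.44582 = 1.98231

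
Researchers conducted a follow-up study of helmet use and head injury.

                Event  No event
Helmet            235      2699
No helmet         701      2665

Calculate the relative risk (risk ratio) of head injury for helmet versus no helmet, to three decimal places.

Cells: a = 235, b = 2699, c = 701, d = 2665.
Risk in exposed = 235/2934 = 0.08010; risk in unexposed = 701/3366 = 0.20826.
RR = 0.08010 / 0.20826 = 0.38460
The risk is 62% lower among the exposed than among the unexposed.

0.385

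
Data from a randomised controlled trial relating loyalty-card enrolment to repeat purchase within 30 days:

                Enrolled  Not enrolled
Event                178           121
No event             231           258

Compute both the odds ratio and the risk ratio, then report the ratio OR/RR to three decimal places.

Reading the table with exposure as columns: a = 178 (Enrolled, case), b = 231 (Enrolled, non-case), c = 121 (Not enrolled, case), d = 258.
OR = (178·258)/(231·121) = 45924/27951 = 1.64302
Risk in exposed = 178/409 = 0.43521; risk in unexposed = 121/379 = 0.31926; RR = 1.36317
OR/RR = 1.64302 / 1.36317 = 1.20529
The outcome is not rare, so the OR lies further from 1 than the RR.

1.205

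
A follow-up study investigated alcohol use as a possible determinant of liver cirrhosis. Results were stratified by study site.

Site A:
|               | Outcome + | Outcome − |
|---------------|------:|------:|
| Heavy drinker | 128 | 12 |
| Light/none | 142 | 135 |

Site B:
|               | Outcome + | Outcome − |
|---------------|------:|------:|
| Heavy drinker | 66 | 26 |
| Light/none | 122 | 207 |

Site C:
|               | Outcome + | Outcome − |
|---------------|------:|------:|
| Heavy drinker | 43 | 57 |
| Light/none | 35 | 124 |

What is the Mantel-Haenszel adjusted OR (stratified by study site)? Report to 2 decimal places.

4.89

OR_MH = Σ(aᵢdᵢ/nᵢ) / Σ(bᵢcᵢ/nᵢ), where nᵢ is the stratum total.
Stratum 1 (Site A): n = 417; a·d/n = 128·135/417 = 41.4388; b·c/n = 12·142/417 = 4.0863
Stratum 2 (Site B): n = 421; a·d/n = 66·207/421 = 32.4513; b·c/n = 26·122/421 = 7.5344
Stratum 3 (Site C): n = 259; a·d/n = 43·124/259 = 20.5869; b·c/n = 57·35/259 = 7.7027
OR_MH = (41.4388 + 32.4513 + 20.5869) / (4.0863 + 7.5344 + 7.7027) = 94.4770 / 19.3235 = 4.88924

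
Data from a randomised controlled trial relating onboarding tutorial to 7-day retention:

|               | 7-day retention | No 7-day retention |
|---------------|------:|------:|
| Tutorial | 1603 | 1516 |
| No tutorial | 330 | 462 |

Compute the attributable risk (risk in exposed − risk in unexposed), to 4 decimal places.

Cells: a = 1603, b = 1516, c = 330, d = 462.
Risk in exposed = 1603/3119 = 0.513947; risk in unexposed = 330/792 = 0.416667.
Risk difference = 0.513947 − 0.416667 = 0.097280

0.0973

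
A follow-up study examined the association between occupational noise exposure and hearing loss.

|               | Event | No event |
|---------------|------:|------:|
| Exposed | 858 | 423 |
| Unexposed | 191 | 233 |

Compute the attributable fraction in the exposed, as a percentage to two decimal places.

32.74

Cells: a = 858, b = 423, c = 191, d = 233.
Risk in exposed = 858/1281 = 0.66979; risk in unexposed = 191/424 = 0.45047.
RR = 0.66979/0.45047 = 1.48686
AR% = (RR − 1)/RR × 100 = (1.48686 − 1)/1.48686 × 100 = 32.7443%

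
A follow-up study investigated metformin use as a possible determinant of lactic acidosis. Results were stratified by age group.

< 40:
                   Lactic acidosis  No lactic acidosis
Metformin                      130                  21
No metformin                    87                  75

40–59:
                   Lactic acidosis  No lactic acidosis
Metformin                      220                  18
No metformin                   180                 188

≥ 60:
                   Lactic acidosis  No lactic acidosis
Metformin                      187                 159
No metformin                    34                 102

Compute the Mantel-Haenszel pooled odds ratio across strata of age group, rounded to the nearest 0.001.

6.204

OR_MH = Σ(aᵢdᵢ/nᵢ) / Σ(bᵢcᵢ/nᵢ), where nᵢ is the stratum total.
Stratum 1 (< 40): n = 313; a·d/n = 130·75/313 = 31.1502; b·c/n = 21·87/313 = 5.8371
Stratum 2 (40–59): n = 606; a·d/n = 220·188/606 = 68.2508; b·c/n = 18·180/606 = 5.3465
Stratum 3 (≥ 60): n = 482; a·d/n = 187·102/482 = 39.5726; b·c/n = 159·34/482 = 11.2158
OR_MH = (31.1502 + 68.2508 + 39.5726) / (5.8371 + 5.3465 + 11.2158) = 138.9736 / 22.3994 = 6.20435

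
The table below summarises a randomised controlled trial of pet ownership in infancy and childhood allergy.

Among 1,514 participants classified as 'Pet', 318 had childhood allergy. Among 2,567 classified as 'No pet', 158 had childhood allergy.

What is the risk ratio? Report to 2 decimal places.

3.41

From the description: a = 318, b = 1196, c = 158, d = 2409.
Risk in exposed = 318/1514 = 0.21004; risk in unexposed = 158/2567 = 0.06155.
RR = 0.21004 / 0.06155 = 3.41248
The risk among the exposed is 3.41 times that among the unexposed.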